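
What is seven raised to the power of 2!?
Convert seven (English words) → 7 (decimal)
Convert 2! (factorial) → 2 (decimal)
Compute 7 ^ 2 = 49
49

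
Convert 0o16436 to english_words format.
Convert 0o16436 (octal) → 1×4096 + 6×512 + 4×64 + 3×8 + 6 = 7454 (decimal)
Convert 7454 (decimal) → 7454 = 7×1000 + 4×100 + 54 → seven thousand four hundred fifty-four (English words)
seven thousand four hundred fifty-four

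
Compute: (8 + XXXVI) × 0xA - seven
Convert XXXVI (Roman numeral) → 10 + 10 + 10 + 5 + 1 = 36 (decimal)
Convert 0xA (hexadecimal) → 10 (decimal)
Convert seven (English words) → 7 (decimal)
Expression in decimal: (8 + 36) × 10 - 7
Parentheses first: 8 + 36 = 44
Multiply: 44 × 10 = 440
Subtract: 440 - 7 = 433
433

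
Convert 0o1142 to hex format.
Convert 0o1142 (octal) → 1×512 + 1×64 + 4×8 + 2 = 610 (decimal)
Convert 610 (decimal) → 610 = 2×256 + 6×16 + 2 → 0x262 (hexadecimal)
0x262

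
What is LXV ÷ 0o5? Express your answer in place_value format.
Convert LXV (Roman numeral) → 50 + 10 + 5 = 65 (decimal)
Convert 0o5 (octal) → 5 (decimal)
Compute 65 ÷ 5 = 13
Convert 13 (decimal) → 13 = 1×10 + 3 → 1 ten, 3 ones (place-value notation)
1 ten, 3 ones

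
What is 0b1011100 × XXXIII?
Convert 0b1011100 (binary) → 64 + 16 + 8 + 4 = 92 (decimal)
Convert XXXIII (Roman numeral) → 10 + 10 + 10 + 1 + 1 + 1 = 33 (decimal)
Compute 92 × 33 = 3036
3036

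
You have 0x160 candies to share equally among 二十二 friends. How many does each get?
Convert 0x160 (hexadecimal) → 1×256 + 6×16 = 352 (decimal)
Convert 二十二 (Chinese numeral) → 2×10 + 2 = 22 (decimal)
Compute 352 ÷ 22 = 16
16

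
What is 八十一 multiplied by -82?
Convert 八十一 (Chinese numeral) → 8×10 + 1 = 81 (decimal)
Compute 81 × -82 = -6642
-6642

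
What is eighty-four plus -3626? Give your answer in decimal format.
Convert eighty-four (English words) → 84 (decimal)
Compute 84 + -3626 = -3542
-3542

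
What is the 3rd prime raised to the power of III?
Convert the 3rd prime (prime index) → 5 (decimal)
Convert III (Roman numeral) → 1 + 1 + 1 = 3 (decimal)
Compute 5 ^ 3 = 125
125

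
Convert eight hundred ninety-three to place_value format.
Convert eight hundred ninety-three (English words) → 8×100 + 93 = 893 (decimal)
Convert 893 (decimal) → 893 = 8×100 + 9×10 + 3 → 8 hundreds, 9 tens, 3 ones (place-value notation)
8 hundreds, 9 tens, 3 ones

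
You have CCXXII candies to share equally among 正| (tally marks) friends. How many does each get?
Convert CCXXII (Roman numeral) → 100 + 100 + 10 + 10 + 1 + 1 = 222 (decimal)
Convert 正| (tally marks) → 5 + 1 = 6 (decimal)
Compute 222 ÷ 6 = 37
37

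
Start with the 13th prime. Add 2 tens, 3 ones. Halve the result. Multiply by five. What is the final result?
Convert the 13th prime (prime index) → 41 (decimal)
Start: 41
Convert 2 tens, 3 ones (place-value notation) → 2×10 + 3 = 23 (decimal)
41 + 23 = 64
64 ÷ 2 = 32
Convert five (English words) → 5 (decimal)
32 × 5 = 160
160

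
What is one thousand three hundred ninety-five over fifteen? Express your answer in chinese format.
Convert one thousand three hundred ninety-five (English words) → 1×1000 + 3×100 + 95 = 1395 (decimal)
Convert fifteen (English words) → 15 (decimal)
Compute 1395 ÷ 15 = 93
Convert 93 (decimal) → 93 = 9×10 + 3 → 九十三 (Chinese numeral)
九十三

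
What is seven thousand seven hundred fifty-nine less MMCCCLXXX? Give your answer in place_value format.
Convert seven thousand seven hundred fifty-nine (English words) → 7×1000 + 7×100 + 59 = 7759 (decimal)
Convert MMCCCLXXX (Roman numeral) → 1000 + 1000 + 100 + 100 + 100 + 50 + 10 + 10 + 10 = 2380 (decimal)
Compute 7759 - 2380 = 5379
Convert 5379 (decimal) → 5379 = 5×1000 + 3×100 + 7×10 + 9 → 5 thousands, 3 hundreds, 7 tens, 9 ones (place-value notation)
5 thousands, 3 hundreds, 7 tens, 9 ones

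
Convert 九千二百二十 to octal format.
Convert 九千二百二十 (Chinese numeral) → 9×1000 + 2×100 + 2×10 = 9220 (decimal)
Convert 9220 (decimal) → 9220 = 2×4096 + 2×512 + 4 → 0o22004 (octal)
0o22004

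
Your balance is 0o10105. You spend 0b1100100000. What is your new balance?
Convert 0o10105 (octal) → 1×4096 + 1×64 + 5 = 4165 (decimal)
Convert 0b1100100000 (binary) → 512 + 256 + 32 = 800 (decimal)
Compute 4165 - 800 = 3365
3365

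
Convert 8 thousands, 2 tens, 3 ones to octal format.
Convert 8 thousands, 2 tens, 3 ones (place-value notation) → 8×1000 + 2×10 + 3 = 8023 (decimal)
Convert 8023 (decimal) → 8023 = 1×4096 + 7×512 + 5×64 + 2×8 + 7 → 0o17527 (octal)
0o17527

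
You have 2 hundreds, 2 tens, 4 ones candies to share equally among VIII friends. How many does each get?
Convert 2 hundreds, 2 tens, 4 ones (place-value notation) → 2×100 + 2×10 + 4 = 224 (decimal)
Convert VIII (Roman numeral) → 5 + 1 + 1 + 1 = 8 (decimal)
Compute 224 ÷ 8 = 28
28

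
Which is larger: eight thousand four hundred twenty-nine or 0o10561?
Convert eight thousand four hundred twenty-nine (English words) → 8×1000 + 4×100 + 29 = 8429 (decimal)
Convert 0o10561 (octal) → 1×4096 + 5×64 + 6×8 + 1 = 4465 (decimal)
Compare 8429 vs 4465: larger = 8429
8429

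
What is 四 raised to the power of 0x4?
Convert 四 (Chinese numeral) → 4 (decimal)
Convert 0x4 (hexadecimal) → 4 (decimal)
Compute 4 ^ 4 = 256
256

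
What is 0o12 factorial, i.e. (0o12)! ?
Convert 0o12 (octal) → 1×8 + 2 = 10 (decimal)
Compute 10! = 3628800
3628800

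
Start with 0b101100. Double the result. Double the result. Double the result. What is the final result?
Convert 0b101100 (binary) → 32 + 8 + 4 = 44 (decimal)
Start: 44
44 × 2 = 88
88 × 2 = 176
176 × 2 = 352
352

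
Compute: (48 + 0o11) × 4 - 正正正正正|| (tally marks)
Convert 0o11 (octal) → 1×8 + 1 = 9 (decimal)
Convert 正正正正正|| (tally marks) → 5 + 5 + 5 + 5 + 5 + 2 = 27 (decimal)
Expression in decimal: (48 + 9) × 4 - 27
Parentheses first: 48 + 9 = 57
Multiply: 57 × 4 = 228
Subtract: 228 - 27 = 201
201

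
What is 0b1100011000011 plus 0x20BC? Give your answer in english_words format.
Convert 0b1100011000011 (binary) → 4096 + 2048 + 128 + 64 + 2 + 1 = 6339 (decimal)
Convert 0x20BC (hexadecimal) → 2×4096 + 11×16 + 12 = 8380 (decimal)
Compute 6339 + 8380 = 14719
Convert 14719 (decimal) → 14719 = 14×1000 + 7×100 + 19 → fourteen thousand seven hundred nineteen (English words)
fourteen thousand seven hundred nineteen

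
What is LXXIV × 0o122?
Convert LXXIV (Roman numeral) → 50 + 10 + 10 + 4 = 74 (decimal)
Convert 0o122 (octal) → 1×64 + 2×8 + 2 = 82 (decimal)
Compute 74 × 82 = 6068
6068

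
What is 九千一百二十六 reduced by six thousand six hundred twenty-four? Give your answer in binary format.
Convert 九千一百二十六 (Chinese numeral) → 9×1000 + 1×100 + 2×10 + 6 = 9126 (decimal)
Convert six thousand six hundred twenty-four (English words) → 6×1000 + 6×100 + 24 = 6624 (decimal)
Compute 9126 - 6624 = 2502
Convert 2502 (decimal) → 2502 = 2048 + 256 + 128 + 64 + 4 + 2 → 0b100111000110 (binary)
0b100111000110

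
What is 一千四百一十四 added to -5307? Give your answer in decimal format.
Convert 一千四百一十四 (Chinese numeral) → 1×1000 + 4×100 + 1×10 + 4 = 1414 (decimal)
Compute 1414 + -5307 = -3893
-3893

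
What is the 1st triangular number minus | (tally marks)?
The 1st triangular number = 1×2/2 = 1
Convert | (tally marks) → 1 (decimal)
Compute 1 - 1 = 0
0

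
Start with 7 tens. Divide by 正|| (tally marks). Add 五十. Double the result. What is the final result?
Convert 7 tens (place-value notation) → 7×10 = 70 (decimal)
Start: 70
Convert 正|| (tally marks) → 5 + 2 = 7 (decimal)
70 ÷ 7 = 10
Convert 五十 (Chinese numeral) → 5×10 = 50 (decimal)
10 + 50 = 60
60 × 2 = 120
120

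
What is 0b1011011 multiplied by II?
Convert 0b1011011 (binary) → 64 + 16 + 8 + 2 + 1 = 91 (decimal)
Convert II (Roman numeral) → 1 + 1 = 2 (decimal)
Compute 91 × 2 = 182
182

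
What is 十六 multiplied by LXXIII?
Convert 十六 (Chinese numeral) → 1×10 + 6 = 16 (decimal)
Convert LXXIII (Roman numeral) → 50 + 10 + 10 + 1 + 1 + 1 = 73 (decimal)
Compute 16 × 73 = 1168
1168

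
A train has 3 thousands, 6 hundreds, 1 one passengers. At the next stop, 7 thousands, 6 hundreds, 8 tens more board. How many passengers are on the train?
Convert 3 thousands, 6 hundreds, 1 one (place-value notation) → 3×1000 + 6×100 + 1 = 3601 (decimal)
Convert 7 thousands, 6 hundreds, 8 tens (place-value notation) → 7×1000 + 6×100 + 8×10 = 7680 (decimal)
Compute 3601 + 7680 = 11281
11281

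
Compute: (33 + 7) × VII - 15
Convert VII (Roman numeral) → 5 + 1 + 1 = 7 (decimal)
Expression in decimal: (33 + 7) × 7 - 15
Parentheses first: 33 + 7 = 40
Multiply: 40 × 7 = 280
Subtract: 280 - 15 = 265
265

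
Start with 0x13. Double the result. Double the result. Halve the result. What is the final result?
Convert 0x13 (hexadecimal) → 1×16 + 3 = 19 (decimal)
Start: 19
19 × 2 = 38
38 × 2 = 76
76 ÷ 2 = 38
38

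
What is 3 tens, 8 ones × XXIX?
Convert 3 tens, 8 ones (place-value notation) → 3×10 + 8 = 38 (decimal)
Convert XXIX (Roman numeral) → 10 + 10 + 9 = 29 (decimal)
Compute 38 × 29 = 1102
1102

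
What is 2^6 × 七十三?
Convert 2^6 (power) → 64 (decimal)
Convert 七十三 (Chinese numeral) → 7×10 + 3 = 73 (decimal)
Compute 64 × 73 = 4672
4672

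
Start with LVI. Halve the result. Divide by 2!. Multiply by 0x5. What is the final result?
Convert LVI (Roman numeral) → 50 + 5 + 1 = 56 (decimal)
Start: 56
56 ÷ 2 = 28
Convert 2! (factorial) → 2 (decimal)
28 ÷ 2 = 14
Convert 0x5 (hexadecimal) → 5 (decimal)
14 × 5 = 70
70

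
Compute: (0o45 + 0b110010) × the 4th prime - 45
Convert 0o45 (octal) → 4×8 + 5 = 37 (decimal)
Convert 0b110010 (binary) → 32 + 16 + 2 = 50 (decimal)
Convert the 4th prime (prime index) → 7 (decimal)
Expression in decimal: (37 + 50) × 7 - 45
Parentheses first: 37 + 50 = 87
Multiply: 87 × 7 = 609
Subtract: 609 - 45 = 564
564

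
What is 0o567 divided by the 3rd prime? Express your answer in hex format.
Convert 0o567 (octal) → 5×64 + 6×8 + 7 = 375 (decimal)
Convert the 3rd prime (prime index) → 5 (decimal)
Compute 375 ÷ 5 = 75
Convert 75 (decimal) → 75 = 4×16 + 11 → 0x4B (hexadecimal)
0x4B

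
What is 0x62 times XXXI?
Convert 0x62 (hexadecimal) → 6×16 + 2 = 98 (decimal)
Convert XXXI (Roman numeral) → 10 + 10 + 10 + 1 = 31 (decimal)
Compute 98 × 31 = 3038
3038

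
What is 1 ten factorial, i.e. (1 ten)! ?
Convert 1 ten (place-value notation) → 1×10 = 10 (decimal)
Compute 10! = 3628800
3628800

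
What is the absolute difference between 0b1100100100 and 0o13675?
Convert 0b1100100100 (binary) → 512 + 256 + 32 + 4 = 804 (decimal)
Convert 0o13675 (octal) → 1×4096 + 3×512 + 6×64 + 7×8 + 5 = 6077 (decimal)
Compute |804 - 6077| = 5273
5273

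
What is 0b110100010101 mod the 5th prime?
Convert 0b110100010101 (binary) → 2048 + 1024 + 256 + 16 + 4 + 1 = 3349 (decimal)
Convert the 5th prime (prime index) → 11 (decimal)
Compute 3349 mod 11 = 5
5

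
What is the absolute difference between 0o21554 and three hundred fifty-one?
Convert 0o21554 (octal) → 2×4096 + 1×512 + 5×64 + 5×8 + 4 = 9068 (decimal)
Convert three hundred fifty-one (English words) → 3×100 + 51 = 351 (decimal)
Compute |9068 - 351| = 8717
8717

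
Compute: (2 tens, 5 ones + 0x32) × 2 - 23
Convert 2 tens, 5 ones (place-value notation) → 2×10 + 5 = 25 (decimal)
Convert 0x32 (hexadecimal) → 3×16 + 2 = 50 (decimal)
Expression in decimal: (25 + 50) × 2 - 23
Parentheses first: 25 + 50 = 75
Multiply: 75 × 2 = 150
Subtract: 150 - 23 = 127
127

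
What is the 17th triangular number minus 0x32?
The 17th triangular number = 17×18/2 = 153
Convert 0x32 (hexadecimal) → 3×16 + 2 = 50 (decimal)
Compute 153 - 50 = 103
103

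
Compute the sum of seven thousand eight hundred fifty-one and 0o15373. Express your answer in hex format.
Convert seven thousand eight hundred fifty-one (English words) → 7×1000 + 8×100 + 51 = 7851 (decimal)
Convert 0o15373 (octal) → 1×4096 + 5×512 + 3×64 + 7×8 + 3 = 6907 (decimal)
Compute 7851 + 6907 = 14758
Convert 14758 (decimal) → 14758 = 3×4096 + 9×256 + 10×16 + 6 → 0x39A6 (hexadecimal)
0x39A6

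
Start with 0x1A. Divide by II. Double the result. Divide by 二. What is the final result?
Convert 0x1A (hexadecimal) → 1×16 + 10 = 26 (decimal)
Start: 26
Convert II (Roman numeral) → 1 + 1 = 2 (decimal)
26 ÷ 2 = 13
13 × 2 = 26
Convert 二 (Chinese numeral) → 2 (decimal)
26 ÷ 2 = 13
13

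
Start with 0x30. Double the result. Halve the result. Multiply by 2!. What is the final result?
Convert 0x30 (hexadecimal) → 3×16 = 48 (decimal)
Start: 48
48 × 2 = 96
96 ÷ 2 = 48
Convert 2! (factorial) → 2 (decimal)
48 × 2 = 96
96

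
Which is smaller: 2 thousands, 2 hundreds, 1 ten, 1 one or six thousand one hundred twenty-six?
Convert 2 thousands, 2 hundreds, 1 ten, 1 one (place-value notation) → 2×1000 + 2×100 + 1×10 + 1 = 2211 (decimal)
Convert six thousand one hundred twenty-six (English words) → 6×1000 + 1×100 + 26 = 6126 (decimal)
Compare 2211 vs 6126: smaller = 2211
2211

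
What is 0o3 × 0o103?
Convert 0o3 (octal) → 3 (decimal)
Convert 0o103 (octal) → 1×64 + 3 = 67 (decimal)
Compute 3 × 67 = 201
201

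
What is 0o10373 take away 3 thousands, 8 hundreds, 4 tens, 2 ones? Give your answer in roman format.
Convert 0o10373 (octal) → 1×4096 + 3×64 + 7×8 + 3 = 4347 (decimal)
Convert 3 thousands, 8 hundreds, 4 tens, 2 ones (place-value notation) → 3×1000 + 8×100 + 4×10 + 2 = 3842 (decimal)
Compute 4347 - 3842 = 505
Convert 505 (decimal) → 505 = 500 + 5 → DV (Roman numeral)
DV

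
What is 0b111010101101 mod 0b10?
Convert 0b111010101101 (binary) → 2048 + 1024 + 512 + 128 + 32 + 8 + 4 + 1 = 3757 (decimal)
Convert 0b10 (binary) → 2 (decimal)
Compute 3757 mod 2 = 1
1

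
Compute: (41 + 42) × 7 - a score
Convert a score (colloquial) → 20 (decimal)
Expression in decimal: (41 + 42) × 7 - 20
Parentheses first: 41 + 42 = 83
Multiply: 83 × 7 = 581
Subtract: 581 - 20 = 561
561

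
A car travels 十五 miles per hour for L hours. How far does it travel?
Convert 十五 (Chinese numeral) → 1×10 + 5 = 15 (decimal)
Convert L (Roman numeral) → 50 (decimal)
Compute 15 × 50 = 750
750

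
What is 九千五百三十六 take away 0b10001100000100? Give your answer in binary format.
Convert 九千五百三十六 (Chinese numeral) → 9×1000 + 5×100 + 3×10 + 6 = 9536 (decimal)
Convert 0b10001100000100 (binary) → 8192 + 512 + 256 + 4 = 8964 (decimal)
Compute 9536 - 8964 = 572
Convert 572 (decimal) → 572 = 512 + 32 + 16 + 8 + 4 → 0b1000111100 (binary)
0b1000111100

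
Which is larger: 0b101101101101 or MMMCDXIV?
Convert 0b101101101101 (binary) → 2048 + 512 + 256 + 64 + 32 + 8 + 4 + 1 = 2925 (decimal)
Convert MMMCDXIV (Roman numeral) → 1000 + 1000 + 1000 + 400 + 10 + 4 = 3414 (decimal)
Compare 2925 vs 3414: larger = 3414
3414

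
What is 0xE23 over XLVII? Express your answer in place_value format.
Convert 0xE23 (hexadecimal) → 14×256 + 2×16 + 3 = 3619 (decimal)
Convert XLVII (Roman numeral) → 40 + 5 + 1 + 1 = 47 (decimal)
Compute 3619 ÷ 47 = 77
Convert 77 (decimal) → 77 = 7×10 + 7 → 7 tens, 7 ones (place-value notation)
7 tens, 7 ones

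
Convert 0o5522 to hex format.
Convert 0o5522 (octal) → 5×512 + 5×64 + 2×8 + 2 = 2898 (decimal)
Convert 2898 (decimal) → 2898 = 11×256 + 5×16 + 2 → 0xB52 (hexadecimal)
0xB52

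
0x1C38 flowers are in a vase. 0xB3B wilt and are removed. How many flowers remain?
Convert 0x1C38 (hexadecimal) → 1×4096 + 12×256 + 3×16 + 8 = 7224 (decimal)
Convert 0xB3B (hexadecimal) → 11×256 + 3×16 + 11 = 2875 (decimal)
Compute 7224 - 2875 = 4349
4349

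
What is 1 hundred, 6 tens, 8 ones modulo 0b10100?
Convert 1 hundred, 6 tens, 8 ones (place-value notation) → 1×100 + 6×10 + 8 = 168 (decimal)
Convert 0b10100 (binary) → 16 + 4 = 20 (decimal)
Compute 168 mod 20 = 8
8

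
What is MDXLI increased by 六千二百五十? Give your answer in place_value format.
Convert MDXLI (Roman numeral) → 1000 + 500 + 40 + 1 = 1541 (decimal)
Convert 六千二百五十 (Chinese numeral) → 6×1000 + 2×100 + 5×10 = 6250 (decimal)
Compute 1541 + 6250 = 7791
Convert 7791 (decimal) → 7791 = 7×1000 + 7×100 + 9×10 + 1 → 7 thousands, 7 hundreds, 9 tens, 1 one (place-value notation)
7 thousands, 7 hundreds, 9 tens, 1 one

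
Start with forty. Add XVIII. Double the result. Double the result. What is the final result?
Convert forty (English words) → 40 (decimal)
Start: 40
Convert XVIII (Roman numeral) → 10 + 5 + 1 + 1 + 1 = 18 (decimal)
40 + 18 = 58
58 × 2 = 116
116 × 2 = 232
232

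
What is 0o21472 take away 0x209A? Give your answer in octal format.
Convert 0o21472 (octal) → 2×4096 + 1×512 + 4×64 + 7×8 + 2 = 9018 (decimal)
Convert 0x209A (hexadecimal) → 2×4096 + 9×16 + 10 = 8346 (decimal)
Compute 9018 - 8346 = 672
Convert 672 (decimal) → 672 = 1×512 + 2×64 + 4×8 → 0o1240 (octal)
0o1240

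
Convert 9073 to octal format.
Convert 9073 (decimal) → 9073 = 2×4096 + 1×512 + 5×64 + 6×8 + 1 → 0o21561 (octal)
0o21561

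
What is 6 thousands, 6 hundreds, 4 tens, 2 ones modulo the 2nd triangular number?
Convert 6 thousands, 6 hundreds, 4 tens, 2 ones (place-value notation) → 6×1000 + 6×100 + 4×10 + 2 = 6642 (decimal)
Convert the 2nd triangular number (triangular index) → 2×3/2 = 3 (decimal)
Compute 6642 mod 3 = 0
0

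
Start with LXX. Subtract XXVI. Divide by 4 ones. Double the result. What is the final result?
Convert LXX (Roman numeral) → 50 + 10 + 10 = 70 (decimal)
Start: 70
Convert XXVI (Roman numeral) → 10 + 10 + 5 + 1 = 26 (decimal)
70 - 26 = 44
Convert 4 ones (place-value notation) → 4 (decimal)
44 ÷ 4 = 11
11 × 2 = 22
22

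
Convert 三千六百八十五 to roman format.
Convert 三千六百八十五 (Chinese numeral) → 3×1000 + 6×100 + 8×10 + 5 = 3685 (decimal)
Convert 3685 (decimal) → 3685 = 1000 + 1000 + 1000 + 500 + 100 + 50 + 10 + 10 + 10 + 5 → MMMDCLXXXV (Roman numeral)
MMMDCLXXXV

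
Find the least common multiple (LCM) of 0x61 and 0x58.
Convert 0x61 (hexadecimal) → 6×16 + 1 = 97 (decimal)
Convert 0x58 (hexadecimal) → 5×16 + 8 = 88 (decimal)
Compute lcm(97, 88) = 8536
8536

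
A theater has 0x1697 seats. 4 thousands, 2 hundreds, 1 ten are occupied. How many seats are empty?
Convert 0x1697 (hexadecimal) → 1×4096 + 6×256 + 9×16 + 7 = 5783 (decimal)
Convert 4 thousands, 2 hundreds, 1 ten (place-value notation) → 4×1000 + 2×100 + 1×10 = 4210 (decimal)
Compute 5783 - 4210 = 1573
1573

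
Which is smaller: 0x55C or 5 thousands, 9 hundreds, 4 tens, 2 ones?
Convert 0x55C (hexadecimal) → 5×256 + 5×16 + 12 = 1372 (decimal)
Convert 5 thousands, 9 hundreds, 4 tens, 2 ones (place-value notation) → 5×1000 + 9×100 + 4×10 + 2 = 5942 (decimal)
Compare 1372 vs 5942: smaller = 1372
1372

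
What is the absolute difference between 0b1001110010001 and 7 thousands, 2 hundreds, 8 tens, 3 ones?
Convert 0b1001110010001 (binary) → 4096 + 512 + 256 + 128 + 16 + 1 = 5009 (decimal)
Convert 7 thousands, 2 hundreds, 8 tens, 3 ones (place-value notation) → 7×1000 + 2×100 + 8×10 + 3 = 7283 (decimal)
Compute |5009 - 7283| = 2274
2274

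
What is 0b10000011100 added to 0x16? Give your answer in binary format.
Convert 0b10000011100 (binary) → 1024 + 16 + 8 + 4 = 1052 (decimal)
Convert 0x16 (hexadecimal) → 1×16 + 6 = 22 (decimal)
Compute 1052 + 22 = 1074
Convert 1074 (decimal) → 1074 = 1024 + 32 + 16 + 2 → 0b10000110010 (binary)
0b10000110010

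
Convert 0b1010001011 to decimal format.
Convert 0b1010001011 (binary) → 512 + 128 + 8 + 2 + 1 = 651 (decimal)
651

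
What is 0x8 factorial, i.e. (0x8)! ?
Convert 0x8 (hexadecimal) → 8 (decimal)
Compute 8! = 40320
40320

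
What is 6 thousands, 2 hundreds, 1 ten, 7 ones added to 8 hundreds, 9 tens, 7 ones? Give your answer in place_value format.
Convert 6 thousands, 2 hundreds, 1 ten, 7 ones (place-value notation) → 6×1000 + 2×100 + 1×10 + 7 = 6217 (decimal)
Convert 8 hundreds, 9 tens, 7 ones (place-value notation) → 8×100 + 9×10 + 7 = 897 (decimal)
Compute 6217 + 897 = 7114
Convert 7114 (decimal) → 7114 = 7×1000 + 1×100 + 1×10 + 4 → 7 thousands, 1 hundred, 1 ten, 4 ones (place-value notation)
7 thousands, 1 hundred, 1 ten, 4 ones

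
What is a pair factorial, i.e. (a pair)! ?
Convert a pair (colloquial) → 2 (decimal)
Compute 2! = 2
2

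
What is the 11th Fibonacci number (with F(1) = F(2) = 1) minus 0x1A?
The 11th Fibonacci number (with F(1) = F(2) = 1): 1, 1, 2, 3, 5, 8, 13, 21, 34, 55, 89 → 89
Convert 0x1A (hexadecimal) → 1×16 + 10 = 26 (decimal)
Compute 89 - 26 = 63
63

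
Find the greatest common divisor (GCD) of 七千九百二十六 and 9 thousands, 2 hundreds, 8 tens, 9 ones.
Convert 七千九百二十六 (Chinese numeral) → 7×1000 + 9×100 + 2×10 + 6 = 7926 (decimal)
Convert 9 thousands, 2 hundreds, 8 tens, 9 ones (place-value notation) → 9×1000 + 2×100 + 8×10 + 9 = 9289 (decimal)
Compute gcd(7926, 9289) = 1
1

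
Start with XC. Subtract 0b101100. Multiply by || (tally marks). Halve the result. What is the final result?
Convert XC (Roman numeral) → 90 (decimal)
Start: 90
Convert 0b101100 (binary) → 32 + 8 + 4 = 44 (decimal)
90 - 44 = 46
Convert || (tally marks) → 2 (decimal)
46 × 2 = 92
92 ÷ 2 = 46
46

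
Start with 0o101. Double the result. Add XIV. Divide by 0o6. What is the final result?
Convert 0o101 (octal) → 1×64 + 1 = 65 (decimal)
Start: 65
65 × 2 = 130
Convert XIV (Roman numeral) → 10 + 4 = 14 (decimal)
130 + 14 = 144
Convert 0o6 (octal) → 6 (decimal)
144 ÷ 6 = 24
24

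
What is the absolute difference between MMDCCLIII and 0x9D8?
Convert MMDCCLIII (Roman numeral) → 1000 + 1000 + 500 + 100 + 100 + 50 + 1 + 1 + 1 = 2753 (decimal)
Convert 0x9D8 (hexadecimal) → 9×256 + 13×16 + 8 = 2520 (decimal)
Compute |2753 - 2520| = 233
233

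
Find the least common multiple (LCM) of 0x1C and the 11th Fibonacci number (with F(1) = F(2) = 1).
Convert 0x1C (hexadecimal) → 1×16 + 12 = 28 (decimal)
Convert the 11th Fibonacci number (with F(1) = F(2) = 1) (Fibonacci index) → 1, 1, 2, 3, 5, 8, 13, 21, 34, 55, 89 → 89 (decimal)
Compute lcm(28, 89) = 2492
2492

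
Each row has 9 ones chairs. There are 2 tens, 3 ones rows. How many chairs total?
Convert 9 ones (place-value notation) → 9 (decimal)
Convert 2 tens, 3 ones (place-value notation) → 2×10 + 3 = 23 (decimal)
Compute 9 × 23 = 207
207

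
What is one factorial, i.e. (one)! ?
Convert one (English words) → 1 (decimal)
Compute 1! = 1
1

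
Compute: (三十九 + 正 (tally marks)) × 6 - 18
Convert 三十九 (Chinese numeral) → 3×10 + 9 = 39 (decimal)
Convert 正 (tally marks) → 5 (decimal)
Expression in decimal: (39 + 5) × 6 - 18
Parentheses first: 39 + 5 = 44
Multiply: 44 × 6 = 264
Subtract: 264 - 18 = 246
246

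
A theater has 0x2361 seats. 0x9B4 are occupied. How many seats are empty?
Convert 0x2361 (hexadecimal) → 2×4096 + 3×256 + 6×16 + 1 = 9057 (decimal)
Convert 0x9B4 (hexadecimal) → 9×256 + 11×16 + 4 = 2484 (decimal)
Compute 9057 - 2484 = 6573
6573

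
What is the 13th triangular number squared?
The 13th triangular number = 13×14/2 = 91
Compute 91² = 91 × 91 = 8281
8281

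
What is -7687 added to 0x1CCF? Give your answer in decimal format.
Convert 0x1CCF (hexadecimal) → 1×4096 + 12×256 + 12×16 + 15 = 7375 (decimal)
Compute -7687 + 7375 = -312
-312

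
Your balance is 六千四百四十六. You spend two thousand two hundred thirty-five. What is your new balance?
Convert 六千四百四十六 (Chinese numeral) → 6×1000 + 4×100 + 4×10 + 6 = 6446 (decimal)
Convert two thousand two hundred thirty-five (English words) → 2×1000 + 2×100 + 35 = 2235 (decimal)
Compute 6446 - 2235 = 4211
4211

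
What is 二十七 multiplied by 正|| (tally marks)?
Convert 二十七 (Chinese numeral) → 2×10 + 7 = 27 (decimal)
Convert 正|| (tally marks) → 5 + 2 = 7 (decimal)
Compute 27 × 7 = 189
189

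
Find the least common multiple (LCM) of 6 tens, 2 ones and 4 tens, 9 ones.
Convert 6 tens, 2 ones (place-value notation) → 6×10 + 2 = 62 (decimal)
Convert 4 tens, 9 ones (place-value notation) → 4×10 + 9 = 49 (decimal)
Compute lcm(62, 49) = 3038
3038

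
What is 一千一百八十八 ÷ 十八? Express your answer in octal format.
Convert 一千一百八十八 (Chinese numeral) → 1×1000 + 1×100 + 8×10 + 8 = 1188 (decimal)
Convert 十八 (Chinese numeral) → 1×10 + 8 = 18 (decimal)
Compute 1188 ÷ 18 = 66
Convert 66 (decimal) → 66 = 1×64 + 2 → 0o102 (octal)
0o102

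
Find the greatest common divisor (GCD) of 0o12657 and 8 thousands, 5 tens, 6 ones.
Convert 0o12657 (octal) → 1×4096 + 2×512 + 6×64 + 5×8 + 7 = 5551 (decimal)
Convert 8 thousands, 5 tens, 6 ones (place-value notation) → 8×1000 + 5×10 + 6 = 8056 (decimal)
Compute gcd(5551, 8056) = 1
1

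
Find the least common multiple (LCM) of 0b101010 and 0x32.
Convert 0b101010 (binary) → 32 + 8 + 2 = 42 (decimal)
Convert 0x32 (hexadecimal) → 3×16 + 2 = 50 (decimal)
Compute lcm(42, 50) = 1050
1050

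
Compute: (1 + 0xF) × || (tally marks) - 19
Convert 0xF (hexadecimal) → 15 (decimal)
Convert || (tally marks) → 2 (decimal)
Expression in decimal: (1 + 15) × 2 - 19
Parentheses first: 1 + 15 = 16
Multiply: 16 × 2 = 32
Subtract: 32 - 19 = 13
13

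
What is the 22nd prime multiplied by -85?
Convert the 22nd prime (prime index) → 79 (decimal)
Compute 79 × -85 = -6715
-6715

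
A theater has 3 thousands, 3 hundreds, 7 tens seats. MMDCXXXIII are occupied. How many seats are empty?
Convert 3 thousands, 3 hundreds, 7 tens (place-value notation) → 3×1000 + 3×100 + 7×10 = 3370 (decimal)
Convert MMDCXXXIII (Roman numeral) → 1000 + 1000 + 500 + 100 + 10 + 10 + 10 + 1 + 1 + 1 = 2633 (decimal)
Compute 3370 - 2633 = 737
737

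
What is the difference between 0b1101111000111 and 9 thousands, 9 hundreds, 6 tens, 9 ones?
Convert 0b1101111000111 (binary) → 4096 + 2048 + 512 + 256 + 128 + 64 + 4 + 2 + 1 = 7111 (decimal)
Convert 9 thousands, 9 hundreds, 6 tens, 9 ones (place-value notation) → 9×1000 + 9×100 + 6×10 + 9 = 9969 (decimal)
Difference: |7111 - 9969| = 2858
2858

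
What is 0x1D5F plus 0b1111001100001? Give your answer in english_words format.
Convert 0x1D5F (hexadecimal) → 1×4096 + 13×256 + 5×16 + 15 = 7519 (decimal)
Convert 0b1111001100001 (binary) → 4096 + 2048 + 1024 + 512 + 64 + 32 + 1 = 7777 (decimal)
Compute 7519 + 7777 = 15296
Convert 15296 (decimal) → 15296 = 15×1000 + 2×100 + 96 → fifteen thousand two hundred ninety-six (English words)
fifteen thousand two hundred ninety-six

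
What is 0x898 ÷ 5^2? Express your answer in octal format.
Convert 0x898 (hexadecimal) → 8×256 + 9×16 + 8 = 2200 (decimal)
Convert 5^2 (power) → 25 (decimal)
Compute 2200 ÷ 25 = 88
Convert 88 (decimal) → 88 = 1×64 + 3×8 → 0o130 (octal)
0o130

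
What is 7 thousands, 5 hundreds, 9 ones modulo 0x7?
Convert 7 thousands, 5 hundreds, 9 ones (place-value notation) → 7×1000 + 5×100 + 9 = 7509 (decimal)
Convert 0x7 (hexadecimal) → 7 (decimal)
Compute 7509 mod 7 = 5
5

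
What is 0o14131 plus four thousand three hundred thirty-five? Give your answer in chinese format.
Convert 0o14131 (octal) → 1×4096 + 4×512 + 1×64 + 3×8 + 1 = 6233 (decimal)
Convert four thousand three hundred thirty-five (English words) → 4×1000 + 3×100 + 35 = 4335 (decimal)
Compute 6233 + 4335 = 10568
Convert 10568 (decimal) → 10568 = 1×10000 + 5×100 + 6×10 + 8 → 一万零五百六十八 (Chinese numeral)
一万零五百六十八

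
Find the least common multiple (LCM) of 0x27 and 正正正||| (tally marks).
Convert 0x27 (hexadecimal) → 2×16 + 7 = 39 (decimal)
Convert 正正正||| (tally marks) → 5 + 5 + 5 + 3 = 18 (decimal)
Compute lcm(39, 18) = 234
234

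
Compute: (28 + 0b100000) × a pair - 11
Convert 0b100000 (binary) → 32 (decimal)
Convert a pair (colloquial) → 2 (decimal)
Expression in decimal: (28 + 32) × 2 - 11
Parentheses first: 28 + 32 = 60
Multiply: 60 × 2 = 120
Subtract: 120 - 11 = 109
109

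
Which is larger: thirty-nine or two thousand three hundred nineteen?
Convert thirty-nine (English words) → 39 (decimal)
Convert two thousand three hundred nineteen (English words) → 2×1000 + 3×100 + 19 = 2319 (decimal)
Compare 39 vs 2319: larger = 2319
2319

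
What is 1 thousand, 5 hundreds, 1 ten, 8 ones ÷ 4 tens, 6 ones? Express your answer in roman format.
Convert 1 thousand, 5 hundreds, 1 ten, 8 ones (place-value notation) → 1×1000 + 5×100 + 1×10 + 8 = 1518 (decimal)
Convert 4 tens, 6 ones (place-value notation) → 4×10 + 6 = 46 (decimal)
Compute 1518 ÷ 46 = 33
Convert 33 (decimal) → 33 = 10 + 10 + 10 + 1 + 1 + 1 → XXXIII (Roman numeral)
XXXIII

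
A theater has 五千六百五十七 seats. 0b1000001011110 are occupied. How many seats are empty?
Convert 五千六百五十七 (Chinese numeral) → 5×1000 + 6×100 + 5×10 + 7 = 5657 (decimal)
Convert 0b1000001011110 (binary) → 4096 + 64 + 16 + 8 + 4 + 2 = 4190 (decimal)
Compute 5657 - 4190 = 1467
1467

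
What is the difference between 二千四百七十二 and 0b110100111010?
Convert 二千四百七十二 (Chinese numeral) → 2×1000 + 4×100 + 7×10 + 2 = 2472 (decimal)
Convert 0b110100111010 (binary) → 2048 + 1024 + 256 + 32 + 16 + 8 + 2 = 3386 (decimal)
Difference: |2472 - 3386| = 914
914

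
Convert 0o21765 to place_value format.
Convert 0o21765 (octal) → 2×4096 + 1×512 + 7×64 + 6×8 + 5 = 9205 (decimal)
Convert 9205 (decimal) → 9205 = 9×1000 + 2×100 + 5 → 9 thousands, 2 hundreds, 5 ones (place-value notation)
9 thousands, 2 hundreds, 5 ones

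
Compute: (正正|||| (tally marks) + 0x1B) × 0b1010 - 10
Convert 正正|||| (tally marks) → 5 + 5 + 4 = 14 (decimal)
Convert 0x1B (hexadecimal) → 1×16 + 11 = 27 (decimal)
Convert 0b1010 (binary) → 8 + 2 = 10 (decimal)
Expression in decimal: (14 + 27) × 10 - 10
Parentheses first: 14 + 27 = 41
Multiply: 41 × 10 = 410
Subtract: 410 - 10 = 400
400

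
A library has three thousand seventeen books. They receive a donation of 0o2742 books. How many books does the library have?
Convert three thousand seventeen (English words) → 3×1000 + 17 = 3017 (decimal)
Convert 0o2742 (octal) → 2×512 + 7×64 + 4×8 + 2 = 1506 (decimal)
Compute 3017 + 1506 = 4523
4523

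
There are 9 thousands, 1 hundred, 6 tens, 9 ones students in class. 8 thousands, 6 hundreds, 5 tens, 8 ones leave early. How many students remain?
Convert 9 thousands, 1 hundred, 6 tens, 9 ones (place-value notation) → 9×1000 + 1×100 + 6×10 + 9 = 9169 (decimal)
Convert 8 thousands, 6 hundreds, 5 tens, 8 ones (place-value notation) → 8×1000 + 6×100 + 5×10 + 8 = 8658 (decimal)
Compute 9169 - 8658 = 511
511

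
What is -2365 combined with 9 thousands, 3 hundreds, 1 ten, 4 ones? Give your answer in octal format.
Convert 9 thousands, 3 hundreds, 1 ten, 4 ones (place-value notation) → 9×1000 + 3×100 + 1×10 + 4 = 9314 (decimal)
Compute -2365 + 9314 = 6949
Convert 6949 (decimal) → 6949 = 1×4096 + 5×512 + 4×64 + 4×8 + 5 → 0o15445 (octal)
0o15445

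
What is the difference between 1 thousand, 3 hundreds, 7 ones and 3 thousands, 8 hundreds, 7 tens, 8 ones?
Convert 1 thousand, 3 hundreds, 7 ones (place-value notation) → 1×1000 + 3×100 + 7 = 1307 (decimal)
Convert 3 thousands, 8 hundreds, 7 tens, 8 ones (place-value notation) → 3×1000 + 8×100 + 7×10 + 8 = 3878 (decimal)
Difference: |1307 - 3878| = 2571
2571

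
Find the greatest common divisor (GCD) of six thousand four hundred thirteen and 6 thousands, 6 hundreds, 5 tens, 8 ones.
Convert six thousand four hundred thirteen (English words) → 6×1000 + 4×100 + 13 = 6413 (decimal)
Convert 6 thousands, 6 hundreds, 5 tens, 8 ones (place-value notation) → 6×1000 + 6×100 + 5×10 + 8 = 6658 (decimal)
Compute gcd(6413, 6658) = 1
1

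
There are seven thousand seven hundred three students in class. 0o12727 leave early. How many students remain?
Convert seven thousand seven hundred three (English words) → 7×1000 + 7×100 + 3 = 7703 (decimal)
Convert 0o12727 (octal) → 1×4096 + 2×512 + 7×64 + 2×8 + 7 = 5591 (decimal)
Compute 7703 - 5591 = 2112
2112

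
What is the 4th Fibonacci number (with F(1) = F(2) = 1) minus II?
The 4th Fibonacci number (with F(1) = F(2) = 1): 1, 1, 2, 3 → 3
Convert II (Roman numeral) → 1 + 1 = 2 (decimal)
Compute 3 - 2 = 1
1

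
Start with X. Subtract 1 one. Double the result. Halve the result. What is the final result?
Convert X (Roman numeral) → 10 (decimal)
Start: 10
Convert 1 one (place-value notation) → 1 (decimal)
10 - 1 = 9
9 × 2 = 18
18 ÷ 2 = 9
9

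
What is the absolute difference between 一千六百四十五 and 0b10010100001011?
Convert 一千六百四十五 (Chinese numeral) → 1×1000 + 6×100 + 4×10 + 5 = 1645 (decimal)
Convert 0b10010100001011 (binary) → 8192 + 1024 + 256 + 8 + 2 + 1 = 9483 (decimal)
Compute |1645 - 9483| = 7838
7838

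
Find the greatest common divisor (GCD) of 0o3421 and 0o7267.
Convert 0o3421 (octal) → 3×512 + 4×64 + 2×8 + 1 = 1809 (decimal)
Convert 0o7267 (octal) → 7×512 + 2×64 + 6×8 + 7 = 3767 (decimal)
Compute gcd(1809, 3767) = 1
1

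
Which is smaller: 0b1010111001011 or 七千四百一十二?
Convert 0b1010111001011 (binary) → 4096 + 1024 + 256 + 128 + 64 + 8 + 2 + 1 = 5579 (decimal)
Convert 七千四百一十二 (Chinese numeral) → 7×1000 + 4×100 + 1×10 + 2 = 7412 (decimal)
Compare 5579 vs 7412: smaller = 5579
5579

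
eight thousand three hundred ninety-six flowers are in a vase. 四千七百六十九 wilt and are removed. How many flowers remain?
Convert eight thousand three hundred ninety-six (English words) → 8×1000 + 3×100 + 96 = 8396 (decimal)
Convert 四千七百六十九 (Chinese numeral) → 4×1000 + 7×100 + 6×10 + 9 = 4769 (decimal)
Compute 8396 - 4769 = 3627
3627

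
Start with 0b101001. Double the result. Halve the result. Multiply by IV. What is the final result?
Convert 0b101001 (binary) → 32 + 8 + 1 = 41 (decimal)
Start: 41
41 × 2 = 82
82 ÷ 2 = 41
Convert IV (Roman numeral) → 4 (decimal)
41 × 4 = 164
164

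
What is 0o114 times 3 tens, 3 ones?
Convert 0o114 (octal) → 1×64 + 1×8 + 4 = 76 (decimal)
Convert 3 tens, 3 ones (place-value notation) → 3×10 + 3 = 33 (decimal)
Compute 76 × 33 = 2508
2508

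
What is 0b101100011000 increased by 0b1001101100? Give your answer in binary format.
Convert 0b101100011000 (binary) → 2048 + 512 + 256 + 16 + 8 = 2840 (decimal)
Convert 0b1001101100 (binary) → 512 + 64 + 32 + 8 + 4 = 620 (decimal)
Compute 2840 + 620 = 3460
Convert 3460 (decimal) → 3460 = 2048 + 1024 + 256 + 128 + 4 → 0b110110000100 (binary)
0b110110000100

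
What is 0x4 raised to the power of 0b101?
Convert 0x4 (hexadecimal) → 4 (decimal)
Convert 0b101 (binary) → 4 + 1 = 5 (decimal)
Compute 4 ^ 5 = 1024
1024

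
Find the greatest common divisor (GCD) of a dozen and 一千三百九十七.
Convert a dozen (colloquial) → 12 (decimal)
Convert 一千三百九十七 (Chinese numeral) → 1×1000 + 3×100 + 9×10 + 7 = 1397 (decimal)
Compute gcd(12, 1397) = 1
1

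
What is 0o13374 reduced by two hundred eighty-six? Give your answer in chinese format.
Convert 0o13374 (octal) → 1×4096 + 3×512 + 3×64 + 7×8 + 4 = 5884 (decimal)
Convert two hundred eighty-six (English words) → 2×100 + 86 = 286 (decimal)
Compute 5884 - 286 = 5598
Convert 5598 (decimal) → 5598 = 5×1000 + 5×100 + 9×10 + 8 → 五千五百九十八 (Chinese numeral)
五千五百九十八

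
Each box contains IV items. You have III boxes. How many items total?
Convert IV (Roman numeral) → 4 (decimal)
Convert III (Roman numeral) → 1 + 1 + 1 = 3 (decimal)
Compute 4 × 3 = 12
12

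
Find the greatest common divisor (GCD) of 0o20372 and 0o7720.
Convert 0o20372 (octal) → 2×4096 + 3×64 + 7×8 + 2 = 8442 (decimal)
Convert 0o7720 (octal) → 7×512 + 7×64 + 2×8 = 4048 (decimal)
Compute gcd(8442, 4048) = 2
2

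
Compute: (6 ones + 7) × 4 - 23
Convert 6 ones (place-value notation) → 6 (decimal)
Expression in decimal: (6 + 7) × 4 - 23
Parentheses first: 6 + 7 = 13
Multiply: 13 × 4 = 52
Subtract: 52 - 23 = 29
29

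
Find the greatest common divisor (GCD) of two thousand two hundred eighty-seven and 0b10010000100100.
Convert two thousand two hundred eighty-seven (English words) → 2×1000 + 2×100 + 87 = 2287 (decimal)
Convert 0b10010000100100 (binary) → 8192 + 1024 + 32 + 4 = 9252 (decimal)
Compute gcd(2287, 9252) = 1
1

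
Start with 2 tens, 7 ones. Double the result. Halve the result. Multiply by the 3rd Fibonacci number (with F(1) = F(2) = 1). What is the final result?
Convert 2 tens, 7 ones (place-value notation) → 2×10 + 7 = 27 (decimal)
Start: 27
27 × 2 = 54
54 ÷ 2 = 27
Convert the 3rd Fibonacci number (with F(1) = F(2) = 1) (Fibonacci index) → 1, 1, 2 → 2 (decimal)
27 × 2 = 54
54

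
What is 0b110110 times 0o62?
Convert 0b110110 (binary) → 32 + 16 + 4 + 2 = 54 (decimal)
Convert 0o62 (octal) → 6×8 + 2 = 50 (decimal)
Compute 54 × 50 = 2700
2700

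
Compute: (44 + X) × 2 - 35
Convert X (Roman numeral) → 10 (decimal)
Expression in decimal: (44 + 10) × 2 - 35
Parentheses first: 44 + 10 = 54
Multiply: 54 × 2 = 108
Subtract: 108 - 35 = 73
73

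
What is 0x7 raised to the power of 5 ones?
Convert 0x7 (hexadecimal) → 7 (decimal)
Convert 5 ones (place-value notation) → 5 (decimal)
Compute 7 ^ 5 = 16807
16807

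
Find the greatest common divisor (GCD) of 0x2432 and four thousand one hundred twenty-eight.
Convert 0x2432 (hexadecimal) → 2×4096 + 4×256 + 3×16 + 2 = 9266 (decimal)
Convert four thousand one hundred twenty-eight (English words) → 4×1000 + 1×100 + 28 = 4128 (decimal)
Compute gcd(9266, 4128) = 2
2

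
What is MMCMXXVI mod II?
Convert MMCMXXVI (Roman numeral) → 1000 + 1000 + 900 + 10 + 10 + 5 + 1 = 2926 (decimal)
Convert II (Roman numeral) → 1 + 1 = 2 (decimal)
Compute 2926 mod 2 = 0
0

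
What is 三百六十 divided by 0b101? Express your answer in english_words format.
Convert 三百六十 (Chinese numeral) → 3×100 + 6×10 = 360 (decimal)
Convert 0b101 (binary) → 4 + 1 = 5 (decimal)
Compute 360 ÷ 5 = 72
Convert 72 (decimal) → seventy-two (English words)
seventy-two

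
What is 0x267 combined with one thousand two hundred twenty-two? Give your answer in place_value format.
Convert 0x267 (hexadecimal) → 2×256 + 6×16 + 7 = 615 (decimal)
Convert one thousand two hundred twenty-two (English words) → 1×1000 + 2×100 + 22 = 1222 (decimal)
Compute 615 + 1222 = 1837
Convert 1837 (decimal) → 1837 = 1×1000 + 8×100 + 3×10 + 7 → 1 thousand, 8 hundreds, 3 tens, 7 ones (place-value notation)
1 thousand, 8 hundreds, 3 tens, 7 ones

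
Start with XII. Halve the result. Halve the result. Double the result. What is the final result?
Convert XII (Roman numeral) → 10 + 1 + 1 = 12 (decimal)
Start: 12
12 ÷ 2 = 6
6 ÷ 2 = 3
3 × 2 = 6
6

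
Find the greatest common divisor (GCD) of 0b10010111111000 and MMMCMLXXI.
Convert 0b10010111111000 (binary) → 8192 + 1024 + 256 + 128 + 64 + 32 + 16 + 8 = 9720 (decimal)
Convert MMMCMLXXI (Roman numeral) → 1000 + 1000 + 1000 + 900 + 50 + 10 + 10 + 1 = 3971 (decimal)
Compute gcd(9720, 3971) = 1
1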